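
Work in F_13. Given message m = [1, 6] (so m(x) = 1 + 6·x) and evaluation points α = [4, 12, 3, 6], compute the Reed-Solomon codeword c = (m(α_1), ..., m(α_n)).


c = [12, 8, 6, 11]

Message polynomial: m(x) = 1 + 6·x (mod 13).
For each evaluation point α_i, compute m(α_i) mod 13:
  α_1 = 4: Horner steps 6 → 12, so m(4) = 12.
  α_2 = 12: Horner steps 6 → 8, so m(12) = 8.
  α_3 = 3: Horner steps 6 → 6, so m(3) = 6.
  α_4 = 6: Horner steps 6 → 11, so m(6) = 11.
Codeword c = [12, 8, 6, 11] ∈ F_13^4.


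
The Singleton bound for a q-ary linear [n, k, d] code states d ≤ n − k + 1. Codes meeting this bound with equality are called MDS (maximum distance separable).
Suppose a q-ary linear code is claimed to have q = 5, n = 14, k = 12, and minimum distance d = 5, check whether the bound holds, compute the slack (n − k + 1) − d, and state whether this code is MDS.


Singleton RHS = n − k + 1 = 3, slack = -2, bound violated (no such code; not MDS).

Singleton bound: d ≤ n − k + 1.
Here n = 14, k = 12, so n − k + 1 = 3.
Given d = 5, check d ≤ 3: NO.
Slack = (n − k + 1) − d = -2.
The slack is negative: d = 5 exceeds n − k + 1 = 3 by 2, so the Singleton bound is violated and no linear [14, 12, 5]_5 code can exist. In particular it is not MDS (MDS requires d = n − k + 1 exactly).
Description: the claimed parameters are [14, 12, 5]_5; such a code would be impossible (violates the Singleton bound).


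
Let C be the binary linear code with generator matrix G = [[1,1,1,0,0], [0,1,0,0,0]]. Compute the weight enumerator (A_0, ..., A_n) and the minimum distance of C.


Weight distribution: A_0 = 1, A_1 = 1, A_2 = 1, A_3 = 1. Minimum distance d = 1.

Enumerate all 2^2 = 4 messages m ∈ F_2^2.
For each, compute codeword c = mG in F_2^5, then tally its weight.
  m = 00 → c = 00000, weight = 0.
  m = 10 → c = 11100, weight = 3.
  m = 01 → c = 01000, weight = 1.
  m = 11 → c = 10100, weight = 2.
Tally weights:
  weight 0: 1 codewords.
  weight 1: 1 codewords.
  weight 2: 1 codewords.
  weight 3: 1 codewords.
Minimum distance d = smallest w > 0 with A_w > 0 = 1.
Sanity: Σ A_w = 4 = 2^2 = 4 ✓.


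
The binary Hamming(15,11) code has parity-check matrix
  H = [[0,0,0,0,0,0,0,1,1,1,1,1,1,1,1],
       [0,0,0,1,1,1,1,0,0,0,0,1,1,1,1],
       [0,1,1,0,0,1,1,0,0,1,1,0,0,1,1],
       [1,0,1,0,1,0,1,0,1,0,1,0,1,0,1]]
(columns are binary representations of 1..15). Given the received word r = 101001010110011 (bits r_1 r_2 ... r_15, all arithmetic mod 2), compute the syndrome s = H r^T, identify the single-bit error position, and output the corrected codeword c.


s = (1, 1, 0, 0)^T, error position = 12, corrected codeword c = 101001010111011

Compute s = H r^T mod 2 one row at a time:
  s_1 = 1 + 0 + 1 + 1 + 0 + 0 + 1 + 1 = 5 ≡ 1 (mod 2).
  s_2 = 0 + 0 + 1 + 0 + 0 + 0 + 1 + 1 = 3 ≡ 1 (mod 2).
  s_3 = 0 + 1 + 1 + 0 + 1 + 1 + 1 + 1 = 6 ≡ 0 (mod 2).
  s_4 = 1 + 1 + 0 + 0 + 0 + 1 + 0 + 1 = 4 ≡ 0 (mod 2).
s = (1, 1, 0, 0)^T — this equals column 12 of H (binary 1100), so error is at position 12.
Correct: flip bit 12 of r = 101001010110011 to get c = 101001010111011.


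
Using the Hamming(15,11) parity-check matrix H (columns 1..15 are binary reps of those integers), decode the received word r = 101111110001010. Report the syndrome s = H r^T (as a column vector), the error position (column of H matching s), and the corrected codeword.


s = (1, 0, 0, 0)^T, error position = 8, corrected codeword c = 101111100001010

Compute s = H r^T mod 2 one row at a time:
  s_1 = 1 + 0 + 0 + 0 + 1 + 0 + 1 + 0 = 3 ≡ 1 (mod 2).
  s_2 = 1 + 1 + 1 + 1 + 1 + 0 + 1 + 0 = 6 ≡ 0 (mod 2).
  s_3 = 0 + 1 + 1 + 1 + 0 + 0 + 1 + 0 = 4 ≡ 0 (mod 2).
  s_4 = 1 + 1 + 1 + 1 + 0 + 0 + 0 + 0 = 4 ≡ 0 (mod 2).
s = (1, 0, 0, 0)^T — this equals column 8 of H (binary 1000), so error is at position 8.
Correct: flip bit 8 of r = 101111110001010 to get c = 101111100001010.


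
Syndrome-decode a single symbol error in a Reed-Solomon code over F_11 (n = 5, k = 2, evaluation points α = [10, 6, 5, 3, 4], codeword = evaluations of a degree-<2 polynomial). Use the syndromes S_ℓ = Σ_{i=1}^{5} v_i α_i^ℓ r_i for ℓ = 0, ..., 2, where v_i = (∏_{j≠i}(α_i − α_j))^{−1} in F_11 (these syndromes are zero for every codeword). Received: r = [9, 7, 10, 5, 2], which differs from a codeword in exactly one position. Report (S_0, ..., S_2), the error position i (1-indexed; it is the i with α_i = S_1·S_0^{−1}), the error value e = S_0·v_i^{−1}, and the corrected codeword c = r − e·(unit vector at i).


S = (9, 2, 9), error at position 1, error magnitude e = 3, c = [6, 7, 10, 5, 2].

Step 1: column multipliers v_i = (∏_{j≠i}(α_i − α_j))^{−1} mod 11.
  i = 1 (α = 10): (10−6)(10−5)(10−3)(10−4) = 4·5·7·6 = 840 ≡ 4, so v_1 = 4^{−1} = 3 (mod 11).
  i = 2 (α = 6): (6−10)(6−5)(6−3)(6−4) = (−4)·1·3·2 = −24 ≡ 9, so v_2 = 9^{−1} = 5 (mod 11).
  i = 3 (α = 5): (5−10)(5−6)(5−3)(5−4) = (−5)·(−1)·2·1 = 10 ≡ 10, so v_3 = 10^{−1} = 10 (mod 11).
  i = 4 (α = 3): (3−10)(3−6)(3−5)(3−4) = (−7)·(−3)·(−2)·(−1) = 42 ≡ 9, so v_4 = 9^{−1} = 5 (mod 11).
  i = 5 (α = 4): (4−10)(4−6)(4−5)(4−3) = (−6)·(−2)·(−1)·1 = −12 ≡ 10, so v_5 = 10^{−1} = 10 (mod 11).
  v = [3, 5, 10, 5, 10].
Step 2: syndromes of r = [9, 7, 10, 5, 2] (all sums mod 11).
  S_0 = Σ v_i r_i = 3·9 + 5·7 + 10·10 + 5·5 + 10·2 = 207 ≡ 9.
  S_1 = Σ v_i α_i r_i = 3·10·9 + 5·6·7 + 10·5·10 + 5·3·5 + 10·4·2 = 1135 ≡ 2.
  α_i^2 mod 11 = [1, 3, 3, 9, 5].
  S_2 = Σ v_i α_i^2 r_i = 3·1·9 + 5·3·7 + 10·3·10 + 5·9·5 + 10·5·2 = 757 ≡ 9.
  S = (9, 2, 9) ≠ 0, so r is not a codeword (an error is present).
Step 3: locate the error. For a single error e at position i, S_ℓ = v_i·e·α_i^ℓ, so α_err = S_1/S_0.
  S_0^{−1} = 9^{−1} = 5 (mod 11), so α_err = 2·5 = 10 ≡ 10 = α_1. Error position i = 1.
  Consistency check: S_2/S_1 = 9·6 = 54 ≡ 10 = α_err ✓ (single-error assumption holds).
Step 4: error magnitude e = S_0/v_1 = S_0·∏_{j≠1}(α_1 − α_j) = 9·4 = 36 ≡ 3 (mod 11).
Step 5: correct position 1: c_1 = r_1 − e = 9 − 3 ≡ 6 (mod 11). Hence c = [6, 7, 10, 5, 2].
  Check: interpolating c through the α_i gives m(x) = 3 + 8·x (degree < 2) with m(α_i) = c_i for every i, so c is indeed a codeword.


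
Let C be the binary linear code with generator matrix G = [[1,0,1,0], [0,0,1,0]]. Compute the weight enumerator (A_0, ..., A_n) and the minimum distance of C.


Weight distribution: A_0 = 1, A_1 = 2, A_2 = 1. Minimum distance d = 1.

Enumerate all 2^2 = 4 messages m ∈ F_2^2.
For each, compute codeword c = mG in F_2^4, then tally its weight.
  m = 00 → c = 0000, weight = 0.
  m = 10 → c = 1010, weight = 2.
  m = 01 → c = 0010, weight = 1.
  m = 11 → c = 1000, weight = 1.
Tally weights:
  weight 0: 1 codewords.
  weight 1: 2 codewords.
  weight 2: 1 codewords.
Minimum distance d = smallest w > 0 with A_w > 0 = 1.
Sanity: Σ A_w = 4 = 2^2 = 4 ✓.


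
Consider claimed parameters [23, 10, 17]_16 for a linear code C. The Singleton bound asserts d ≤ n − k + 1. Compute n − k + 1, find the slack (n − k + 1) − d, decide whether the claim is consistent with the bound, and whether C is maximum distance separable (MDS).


Singleton RHS = n − k + 1 = 14, slack = -3, bound violated (no such code; not MDS).

Singleton bound: d ≤ n − k + 1.
Here n = 23, k = 10, so n − k + 1 = 14.
Given d = 17, check d ≤ 14: NO.
Slack = (n − k + 1) − d = -3.
The slack is negative: d = 17 exceeds n − k + 1 = 14 by 3, so the Singleton bound is violated and no linear [23, 10, 17]_16 code can exist. In particular it is not MDS (MDS requires d = n − k + 1 exactly).
Description: the claimed parameters are [23, 10, 17]_16; such a code would be impossible (violates the Singleton bound).


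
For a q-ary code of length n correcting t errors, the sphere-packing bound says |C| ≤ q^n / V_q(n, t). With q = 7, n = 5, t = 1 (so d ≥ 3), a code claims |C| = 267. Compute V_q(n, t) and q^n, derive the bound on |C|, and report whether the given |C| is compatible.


V_q(n, t) = 31, q^n = 16807, Hamming bound = 542, |C| = 267 ≤ bound (satisfied).

Step 1: Compute V_q(n, t) = Σ_{j=0}^1 C(n, j) (q−1)^j.
  j = 0: C(5,0)·(6)^0 = 1·1 = 1.
  j = 1: C(5,1)·(6)^1 = 5·6 = 30.
  V_q(n, t) = 1 + 30 = 31.
Step 2: q^n = 7^5 = 16807.
Step 3: Hamming bound ⌊q^n / V_q(n,t)⌋ = ⌊16807/31⌋ = 542.
Step 4: Compare |C| = 267 to 542: satisfied.
The claimed |C| lies below the Hamming bound.


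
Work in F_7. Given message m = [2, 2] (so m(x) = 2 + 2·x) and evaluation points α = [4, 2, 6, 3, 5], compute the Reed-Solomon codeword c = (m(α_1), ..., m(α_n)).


c = [3, 6, 0, 1, 5]

Message polynomial: m(x) = 2 + 2·x (mod 7).
For each evaluation point α_i, compute m(α_i) mod 7:
  α_1 = 4: Horner steps 2 → 3, so m(4) = 3.
  α_2 = 2: Horner steps 2 → 6, so m(2) = 6.
  α_3 = 6: Horner steps 2 → 0, so m(6) = 0.
  α_4 = 3: Horner steps 2 → 1, so m(3) = 1.
  α_5 = 5: Horner steps 2 → 5, so m(5) = 5.
Codeword c = [3, 6, 0, 1, 5] ∈ F_7^5.


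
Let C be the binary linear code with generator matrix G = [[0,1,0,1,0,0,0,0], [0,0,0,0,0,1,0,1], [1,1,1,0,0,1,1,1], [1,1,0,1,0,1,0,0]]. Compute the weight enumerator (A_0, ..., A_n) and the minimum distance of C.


Weight distribution: A_0 = 1, A_2 = 4, A_4 = 9, A_6 = 2. Minimum distance d = 2.

Enumerate all 2^4 = 16 messages m ∈ F_2^4.
For each, compute codeword c = mG in F_2^8, then tally its weight.
  m = 0000 → c = 00000000, weight = 0.
  m = 1000 → c = 01010000, weight = 2.
  m = 0100 → c = 00000101, weight = 2.
  m = 1100 → c = 01010101, weight = 4.
  m = 0010 → c = 11100111, weight = 6.
  m = 1010 → c = 10110111, weight = 6.
  m = 0110 → c = 11100010, weight = 4.
  m = 1110 → c = 10110010, weight = 4.
  m = 0001 → c = 11010100, weight = 4.
  m = 1001 → c = 10000100, weight = 2.
  m = 0101 → c = 11010001, weight = 4.
  m = 1101 → c = 10000001, weight = 2.
  m = 0011 → c = 00110011, weight = 4.
  m = 1011 → c = 01100011, weight = 4.
  m = 0111 → c = 00110110, weight = 4.
  m = 1111 → c = 01100110, weight = 4.
Tally weights:
  weight 0: 1 codewords.
  weight 2: 4 codewords.
  weight 4: 9 codewords.
  weight 6: 2 codewords.
Minimum distance d = smallest w > 0 with A_w > 0 = 2.
Sanity: Σ A_w = 16 = 2^4 = 16 ✓.


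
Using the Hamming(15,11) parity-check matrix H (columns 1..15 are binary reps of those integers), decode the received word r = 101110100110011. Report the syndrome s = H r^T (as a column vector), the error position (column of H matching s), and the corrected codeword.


s = (0, 1, 0, 0)^T, error position = 4, corrected codeword c = 101010100110011

Compute s = H r^T mod 2 one row at a time:
  s_1 = 0 + 0 + 1 + 1 + 0 + 0 + 1 + 1 = 4 ≡ 0 (mod 2).
  s_2 = 1 + 1 + 0 + 1 + 0 + 0 + 1 + 1 = 5 ≡ 1 (mod 2).
  s_3 = 0 + 1 + 0 + 1 + 1 + 1 + 1 + 1 = 6 ≡ 0 (mod 2).
  s_4 = 1 + 1 + 1 + 1 + 0 + 1 + 0 + 1 = 6 ≡ 0 (mod 2).
s = (0, 1, 0, 0)^T — this equals column 4 of H (binary 0100), so error is at position 4.
Correct: flip bit 4 of r = 101110100110011 to get c = 101010100110011.


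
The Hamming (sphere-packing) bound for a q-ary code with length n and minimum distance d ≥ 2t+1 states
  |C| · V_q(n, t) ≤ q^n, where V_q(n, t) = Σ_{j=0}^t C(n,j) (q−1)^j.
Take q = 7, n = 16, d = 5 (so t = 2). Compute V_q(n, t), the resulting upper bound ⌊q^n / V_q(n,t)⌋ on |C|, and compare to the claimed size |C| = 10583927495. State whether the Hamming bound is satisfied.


V_q(n, t) = 4417, q^n = 33232930569601, Hamming bound = 7523869270, |C| = 10583927495 > bound (violated).

Step 1: Compute V_q(n, t) = Σ_{j=0}^2 C(n, j) (q−1)^j.
  j = 0: C(16,0)·(6)^0 = 1·1 = 1.
  j = 1: C(16,1)·(6)^1 = 16·6 = 96.
  j = 2: C(16,2)·(6)^2 = 120·36 = 4320.
  V_q(n, t) = 1 + 96 + 4320 = 4417.
Step 2: q^n = 7^16 = 33232930569601.
Step 3: Hamming bound ⌊q^n / V_q(n,t)⌋ = ⌊33232930569601/4417⌋ = 7523869270.
Step 4: Compare |C| = 10583927495 to 7523869270: violated.
The claimed |C| lies above the Hamming bound, so no 7-ary code of length 16 with d ≥ 5 can have 10583927495 codewords.


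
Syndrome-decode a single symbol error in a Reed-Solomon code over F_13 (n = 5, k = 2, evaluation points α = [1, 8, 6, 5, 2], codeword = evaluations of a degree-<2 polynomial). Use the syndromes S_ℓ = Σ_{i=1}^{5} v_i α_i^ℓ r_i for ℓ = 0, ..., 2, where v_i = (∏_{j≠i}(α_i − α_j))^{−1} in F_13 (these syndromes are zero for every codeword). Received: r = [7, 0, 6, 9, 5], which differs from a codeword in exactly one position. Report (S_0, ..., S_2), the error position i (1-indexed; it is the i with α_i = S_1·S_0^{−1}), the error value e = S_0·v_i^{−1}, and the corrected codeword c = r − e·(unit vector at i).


S = (9, 9, 9), error at position 1, error magnitude e = 12, c = [8, 0, 6, 9, 5].

Step 1: column multipliers v_i = (∏_{j≠i}(α_i − α_j))^{−1} mod 13.
  i = 1 (α = 1): (1−8)(1−6)(1−5)(1−2) = (−7)·(−5)·(−4)·(−1) = 140 ≡ 10, so v_1 = 10^{−1} = 4 (mod 13).
  i = 2 (α = 8): (8−1)(8−6)(8−5)(8−2) = 7·2·3·6 = 252 ≡ 5, so v_2 = 5^{−1} = 8 (mod 13).
  i = 3 (α = 6): (6−1)(6−8)(6−5)(6−2) = 5·(−2)·1·4 = −40 ≡ 12, so v_3 = 12^{−1} = 12 (mod 13).
  i = 4 (α = 5): (5−1)(5−8)(5−6)(5−2) = 4·(−3)·(−1)·3 = 36 ≡ 10, so v_4 = 10^{−1} = 4 (mod 13).
  i = 5 (α = 2): (2−1)(2−8)(2−6)(2−5) = 1·(−6)·(−4)·(−3) = −72 ≡ 6, so v_5 = 6^{−1} = 11 (mod 13).
  v = [4, 8, 12, 4, 11].
Step 2: syndromes of r = [7, 0, 6, 9, 5] (all sums mod 13).
  S_0 = Σ v_i r_i = 4·7 + 8·0 + 12·6 + 4·9 + 11·5 = 191 ≡ 9.
  S_1 = Σ v_i α_i r_i = 4·1·7 + 8·8·0 + 12·6·6 + 4·5·9 + 11·2·5 = 750 ≡ 9.
  α_i^2 mod 13 = [1, 12, 10, 12, 4].
  S_2 = Σ v_i α_i^2 r_i = 4·1·7 + 8·12·0 + 12·10·6 + 4·12·9 + 11·4·5 = 1400 ≡ 9.
  S = (9, 9, 9) ≠ 0, so r is not a codeword (an error is present).
Step 3: locate the error. For a single error e at position i, S_ℓ = v_i·e·α_i^ℓ, so α_err = S_1/S_0.
  S_0^{−1} = 9^{−1} = 3 (mod 13), so α_err = 9·3 = 27 ≡ 1 = α_1. Error position i = 1.
  Consistency check: S_2/S_1 = 9·3 = 27 ≡ 1 = α_err ✓ (single-error assumption holds).
Step 4: error magnitude e = S_0/v_1 = S_0·∏_{j≠1}(α_1 − α_j) = 9·10 = 90 ≡ 12 (mod 13).
Step 5: correct position 1: c_1 = r_1 − e = 7 − 12 ≡ 8 (mod 13). Hence c = [8, 0, 6, 9, 5].
  Check: interpolating c through the α_i gives m(x) = 11 + 10·x (degree < 2) with m(α_i) = c_i for every i, so c is indeed a codeword.


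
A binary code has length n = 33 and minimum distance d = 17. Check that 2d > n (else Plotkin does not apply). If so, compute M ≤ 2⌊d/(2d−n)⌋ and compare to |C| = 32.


Plotkin bound M ≤ 34; given |C| = 32 ≤ bound (satisfied).

Check applicability: 2d = 34, n = 33.
2d − n = 1 > 0, so Plotkin applies.
Compute d/(2d−n) = 17/1 ≈ 17.0000.
⌊d/(2d−n)⌋ = 17.
Plotkin bound: M ≤ 2·17 = 34.
Given |C| = 32, check: satisfied.
This |C| is below the Plotkin bound.


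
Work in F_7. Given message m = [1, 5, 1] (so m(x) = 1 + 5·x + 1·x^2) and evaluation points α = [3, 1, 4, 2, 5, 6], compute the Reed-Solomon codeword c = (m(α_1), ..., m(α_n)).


c = [4, 0, 2, 1, 2, 4]

Message polynomial: m(x) = 1 + 5·x + 1·x^2 (mod 7).
For each evaluation point α_i, compute m(α_i) mod 7:
  α_1 = 3: Horner steps 1 → 1 → 4, so m(3) = 4.
  α_2 = 1: Horner steps 1 → 6 → 0, so m(1) = 0.
  α_3 = 4: Horner steps 1 → 2 → 2, so m(4) = 2.
  α_4 = 2: Horner steps 1 → 0 → 1, so m(2) = 1.
  α_5 = 5: Horner steps 1 → 3 → 2, so m(5) = 2.
  α_6 = 6: Horner steps 1 → 4 → 4, so m(6) = 4.
Codeword c = [4, 0, 2, 1, 2, 4] ∈ F_7^6.


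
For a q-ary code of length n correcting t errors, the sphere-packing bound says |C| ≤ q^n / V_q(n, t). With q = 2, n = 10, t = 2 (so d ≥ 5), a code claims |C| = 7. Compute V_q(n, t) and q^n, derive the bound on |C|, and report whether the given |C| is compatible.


V_q(n, t) = 56, q^n = 1024, Hamming bound = 18, |C| = 7 ≤ bound (satisfied).

Step 1: Compute V_q(n, t) = Σ_{j=0}^2 C(n, j) (q−1)^j.
  j = 0: C(10,0)·(1)^0 = 1·1 = 1.
  j = 1: C(10,1)·(1)^1 = 10·1 = 10.
  j = 2: C(10,2)·(1)^2 = 45·1 = 45.
  V_q(n, t) = 1 + 10 + 45 = 56.
Step 2: q^n = 2^10 = 1024.
Step 3: Hamming bound ⌊q^n / V_q(n,t)⌋ = ⌊1024/56⌋ = 18.
Step 4: Compare |C| = 7 to 18: satisfied.
The claimed |C| lies below the Hamming bound.


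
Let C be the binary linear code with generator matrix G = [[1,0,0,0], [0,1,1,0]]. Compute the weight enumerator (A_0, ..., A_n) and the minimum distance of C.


Weight distribution: A_0 = 1, A_1 = 1, A_2 = 1, A_3 = 1. Minimum distance d = 1.

Enumerate all 2^2 = 4 messages m ∈ F_2^2.
For each, compute codeword c = mG in F_2^4, then tally its weight.
  m = 00 → c = 0000, weight = 0.
  m = 10 → c = 1000, weight = 1.
  m = 01 → c = 0110, weight = 2.
  m = 11 → c = 1110, weight = 3.
Tally weights:
  weight 0: 1 codewords.
  weight 1: 1 codewords.
  weight 2: 1 codewords.
  weight 3: 1 codewords.
Minimum distance d = smallest w > 0 with A_w > 0 = 1.
Sanity: Σ A_w = 4 = 2^2 = 4 ✓.


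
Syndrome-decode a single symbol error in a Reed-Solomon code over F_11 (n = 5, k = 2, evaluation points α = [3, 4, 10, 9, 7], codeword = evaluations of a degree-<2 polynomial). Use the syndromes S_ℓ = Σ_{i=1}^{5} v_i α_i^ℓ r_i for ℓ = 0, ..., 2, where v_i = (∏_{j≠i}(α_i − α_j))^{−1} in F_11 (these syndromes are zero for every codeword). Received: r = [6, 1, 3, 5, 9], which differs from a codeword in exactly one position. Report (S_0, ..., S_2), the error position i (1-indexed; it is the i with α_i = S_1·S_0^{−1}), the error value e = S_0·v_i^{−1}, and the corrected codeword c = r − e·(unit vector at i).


S = (7, 6, 2), error at position 2, error magnitude e = 8, c = [6, 4, 3, 5, 9].

Step 1: column multipliers v_i = (∏_{j≠i}(α_i − α_j))^{−1} mod 11.
  i = 1 (α = 3): (3−4)(3−10)(3−9)(3−7) = (−1)·(−7)·(−6)·(−4) = 168 ≡ 3, so v_1 = 3^{−1} = 4 (mod 11).
  i = 2 (α = 4): (4−3)(4−10)(4−9)(4−7) = 1·(−6)·(−5)·(−3) = −90 ≡ 9, so v_2 = 9^{−1} = 5 (mod 11).
  i = 3 (α = 10): (10−3)(10−4)(10−9)(10−7) = 7·6·1·3 = 126 ≡ 5, so v_3 = 5^{−1} = 9 (mod 11).
  i = 4 (α = 9): (9−3)(9−4)(9−10)(9−7) = 6·5·(−1)·2 = −60 ≡ 6, so v_4 = 6^{−1} = 2 (mod 11).
  i = 5 (α = 7): (7−3)(7−4)(7−10)(7−9) = 4·3·(−3)·(−2) = 72 ≡ 6, so v_5 = 6^{−1} = 2 (mod 11).
  v = [4, 5, 9, 2, 2].
Step 2: syndromes of r = [6, 1, 3, 5, 9] (all sums mod 11).
  S_0 = Σ v_i r_i = 4·6 + 5·1 + 9·3 + 2·5 + 2·9 = 84 ≡ 7.
  S_1 = Σ v_i α_i r_i = 4·3·6 + 5·4·1 + 9·10·3 + 2·9·5 + 2·7·9 = 578 ≡ 6.
  α_i^2 mod 11 = [9, 5, 1, 4, 5].
  S_2 = Σ v_i α_i^2 r_i = 4·9·6 + 5·5·1 + 9·1·3 + 2·4·5 + 2·5·9 = 398 ≡ 2.
  S = (7, 6, 2) ≠ 0, so r is not a codeword (an error is present).
Step 3: locate the error. For a single error e at position i, S_ℓ = v_i·e·α_i^ℓ, so α_err = S_1/S_0.
  S_0^{−1} = 7^{−1} = 8 (mod 11), so α_err = 6·8 = 48 ≡ 4 = α_2. Error position i = 2.
  Consistency check: S_2/S_1 = 2·2 = 4 ≡ 4 = α_err ✓ (single-error assumption holds).
Step 4: error magnitude e = S_0/v_2 = S_0·∏_{j≠2}(α_2 − α_j) = 7·9 = 63 ≡ 8 (mod 11).
Step 5: correct position 2: c_2 = r_2 − e = 1 − 8 ≡ 4 (mod 11). Hence c = [6, 4, 3, 5, 9].
  Check: interpolating c through the α_i gives m(x) = 1 + 9·x (degree < 2) with m(α_i) = c_i for every i, so c is indeed a codeword.


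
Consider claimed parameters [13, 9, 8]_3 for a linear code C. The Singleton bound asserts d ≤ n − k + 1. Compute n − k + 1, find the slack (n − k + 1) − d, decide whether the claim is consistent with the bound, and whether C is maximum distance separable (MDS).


Singleton RHS = n − k + 1 = 5, slack = -3, bound violated (no such code; not MDS).

Singleton bound: d ≤ n − k + 1.
Here n = 13, k = 9, so n − k + 1 = 5.
Given d = 8, check d ≤ 5: NO.
Slack = (n − k + 1) − d = -3.
The slack is negative: d = 8 exceeds n − k + 1 = 5 by 3, so the Singleton bound is violated and no linear [13, 9, 8]_3 code can exist. In particular it is not MDS (MDS requires d = n − k + 1 exactly).
Description: the claimed parameters are [13, 9, 8]_3; such a code would be impossible (violates the Singleton bound).


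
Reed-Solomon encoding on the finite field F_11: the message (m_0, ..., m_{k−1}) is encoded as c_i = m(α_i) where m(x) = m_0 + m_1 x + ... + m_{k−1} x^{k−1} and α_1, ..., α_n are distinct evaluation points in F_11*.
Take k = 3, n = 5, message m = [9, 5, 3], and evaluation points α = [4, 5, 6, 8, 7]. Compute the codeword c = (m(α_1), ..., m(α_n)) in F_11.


c = [0, 10, 4, 10, 4]

Message polynomial: m(x) = 9 + 5·x + 3·x^2 (mod 11).
For each evaluation point α_i, compute m(α_i) mod 11:
  α_1 = 4: Horner steps 3 → 6 → 0, so m(4) = 0.
  α_2 = 5: Horner steps 3 → 9 → 10, so m(5) = 10.
  α_3 = 6: Horner steps 3 → 1 → 4, so m(6) = 4.
  α_4 = 8: Horner steps 3 → 7 → 10, so m(8) = 10.
  α_5 = 7: Horner steps 3 → 4 → 4, so m(7) = 4.
Codeword c = [0, 10, 4, 10, 4] ∈ F_11^5.


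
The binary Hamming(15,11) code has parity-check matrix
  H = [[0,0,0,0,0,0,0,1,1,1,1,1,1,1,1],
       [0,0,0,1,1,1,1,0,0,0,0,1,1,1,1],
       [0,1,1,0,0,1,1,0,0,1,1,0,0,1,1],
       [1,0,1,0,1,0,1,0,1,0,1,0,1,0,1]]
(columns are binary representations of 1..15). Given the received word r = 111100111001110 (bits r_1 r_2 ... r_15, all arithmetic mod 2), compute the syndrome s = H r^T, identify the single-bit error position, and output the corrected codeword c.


s = (1, 1, 0, 1)^T, error position = 13, corrected codeword c = 111100111001010

Compute s = H r^T mod 2 one row at a time:
  s_1 = 1 + 1 + 0 + 0 + 1 + 1 + 1 + 0 = 5 ≡ 1 (mod 2).
  s_2 = 1 + 0 + 0 + 1 + 1 + 1 + 1 + 0 = 5 ≡ 1 (mod 2).
  s_3 = 1 + 1 + 0 + 1 + 0 + 0 + 1 + 0 = 4 ≡ 0 (mod 2).
  s_4 = 1 + 1 + 0 + 1 + 1 + 0 + 1 + 0 = 5 ≡ 1 (mod 2).
s = (1, 1, 0, 1)^T — this equals column 13 of H (binary 1101), so error is at position 13.
Correct: flip bit 13 of r = 111100111001110 to get c = 111100111001010.


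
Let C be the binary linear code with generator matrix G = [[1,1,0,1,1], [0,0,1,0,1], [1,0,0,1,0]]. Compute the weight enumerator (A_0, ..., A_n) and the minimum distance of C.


Weight distribution: A_0 = 1, A_2 = 4, A_4 = 3. Minimum distance d = 2.

Enumerate all 2^3 = 8 messages m ∈ F_2^3.
For each, compute codeword c = mG in F_2^5, then tally its weight.
  m = 000 → c = 00000, weight = 0.
  m = 100 → c = 11011, weight = 4.
  m = 010 → c = 00101, weight = 2.
  m = 110 → c = 11110, weight = 4.
  m = 001 → c = 10010, weight = 2.
  m = 101 → c = 01001, weight = 2.
  m = 011 → c = 10111, weight = 4.
  m = 111 → c = 01100, weight = 2.
Tally weights:
  weight 0: 1 codewords.
  weight 2: 4 codewords.
  weight 4: 3 codewords.
Minimum distance d = smallest w > 0 with A_w > 0 = 2.
Sanity: Σ A_w = 8 = 2^3 = 8 ✓.


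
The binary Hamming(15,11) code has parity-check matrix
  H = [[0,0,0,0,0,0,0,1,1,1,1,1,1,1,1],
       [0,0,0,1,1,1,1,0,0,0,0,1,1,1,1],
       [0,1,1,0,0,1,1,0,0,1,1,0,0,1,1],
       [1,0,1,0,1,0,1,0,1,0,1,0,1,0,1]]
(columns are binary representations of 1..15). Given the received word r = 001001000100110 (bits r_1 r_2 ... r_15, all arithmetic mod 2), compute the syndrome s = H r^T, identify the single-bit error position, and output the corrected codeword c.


s = (1, 1, 0, 0)^T, error position = 12, corrected codeword c = 001001000101110

Compute s = H r^T mod 2 one row at a time:
  s_1 = 0 + 0 + 1 + 0 + 0 + 1 + 1 + 0 = 3 ≡ 1 (mod 2).
  s_2 = 0 + 0 + 1 + 0 + 0 + 1 + 1 + 0 = 3 ≡ 1 (mod 2).
  s_3 = 0 + 1 + 1 + 0 + 1 + 0 + 1 + 0 = 4 ≡ 0 (mod 2).
  s_4 = 0 + 1 + 0 + 0 + 0 + 0 + 1 + 0 = 2 ≡ 0 (mod 2).
s = (1, 1, 0, 0)^T — this equals column 12 of H (binary 1100), so error is at position 12.
Correct: flip bit 12 of r = 001001000100110 to get c = 001001000101110.


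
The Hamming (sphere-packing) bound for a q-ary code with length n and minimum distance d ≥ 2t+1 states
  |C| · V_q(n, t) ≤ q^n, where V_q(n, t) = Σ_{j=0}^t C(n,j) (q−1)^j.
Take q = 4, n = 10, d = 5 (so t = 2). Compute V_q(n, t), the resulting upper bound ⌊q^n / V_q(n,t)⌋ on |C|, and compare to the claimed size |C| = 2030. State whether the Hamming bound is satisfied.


V_q(n, t) = 436, q^n = 1048576, Hamming bound = 2404, |C| = 2030 ≤ bound (satisfied).

Step 1: Compute V_q(n, t) = Σ_{j=0}^2 C(n, j) (q−1)^j.
  j = 0: C(10,0)·(3)^0 = 1·1 = 1.
  j = 1: C(10,1)·(3)^1 = 10·3 = 30.
  j = 2: C(10,2)·(3)^2 = 45·9 = 405.
  V_q(n, t) = 1 + 30 + 405 = 436.
Step 2: q^n = 4^10 = 1048576.
Step 3: Hamming bound ⌊q^n / V_q(n,t)⌋ = ⌊1048576/436⌋ = 2404.
Step 4: Compare |C| = 2030 to 2404: satisfied.
The claimed |C| lies below the Hamming bound.


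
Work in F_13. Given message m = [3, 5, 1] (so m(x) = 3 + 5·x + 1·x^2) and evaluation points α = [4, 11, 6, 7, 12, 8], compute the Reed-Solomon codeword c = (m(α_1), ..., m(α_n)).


c = [0, 10, 4, 9, 12, 3]

Message polynomial: m(x) = 3 + 5·x + 1·x^2 (mod 13).
For each evaluation point α_i, compute m(α_i) mod 13:
  α_1 = 4: Horner steps 1 → 9 → 0, so m(4) = 0.
  α_2 = 11: Horner steps 1 → 3 → 10, so m(11) = 10.
  α_3 = 6: Horner steps 1 → 11 → 4, so m(6) = 4.
  α_4 = 7: Horner steps 1 → 12 → 9, so m(7) = 9.
  α_5 = 12: Horner steps 1 → 4 → 12, so m(12) = 12.
  α_6 = 8: Horner steps 1 → 0 → 3, so m(8) = 3.
Codeword c = [0, 10, 4, 9, 12, 3] ∈ F_13^6.


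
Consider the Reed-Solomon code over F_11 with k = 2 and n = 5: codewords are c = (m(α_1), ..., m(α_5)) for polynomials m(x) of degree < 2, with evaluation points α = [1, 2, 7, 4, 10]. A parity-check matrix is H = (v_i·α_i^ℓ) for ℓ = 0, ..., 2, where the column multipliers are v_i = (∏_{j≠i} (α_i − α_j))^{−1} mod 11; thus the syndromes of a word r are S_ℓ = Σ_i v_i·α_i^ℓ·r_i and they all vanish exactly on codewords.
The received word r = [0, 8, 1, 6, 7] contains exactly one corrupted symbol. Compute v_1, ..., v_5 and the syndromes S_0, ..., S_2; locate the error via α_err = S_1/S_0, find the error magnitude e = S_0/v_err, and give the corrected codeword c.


S = (9, 7, 3), error at position 2, error magnitude e = 6, c = [0, 2, 1, 6, 7].

Step 1: column multipliers v_i = (∏_{j≠i}(α_i − α_j))^{−1} mod 11.
  i = 1 (α = 1): (1−2)(1−7)(1−4)(1−10) = (−1)·(−6)·(−3)·(−9) = 162 ≡ 8, so v_1 = 8^{−1} = 7 (mod 11).
  i = 2 (α = 2): (2−1)(2−7)(2−4)(2−10) = 1·(−5)·(−2)·(−8) = −80 ≡ 8, so v_2 = 8^{−1} = 7 (mod 11).
  i = 3 (α = 7): (7−1)(7−2)(7−4)(7−10) = 6·5·3·(−3) = −270 ≡ 5, so v_3 = 5^{−1} = 9 (mod 11).
  i = 4 (α = 4): (4−1)(4−2)(4−7)(4−10) = 3·2·(−3)·(−6) = 108 ≡ 9, so v_4 = 9^{−1} = 5 (mod 11).
  i = 5 (α = 10): (10−1)(10−2)(10−7)(10−4) = 9·8·3·6 = 1296 ≡ 9, so v_5 = 9^{−1} = 5 (mod 11).
  v = [7, 7, 9, 5, 5].
Step 2: syndromes of r = [0, 8, 1, 6, 7] (all sums mod 11).
  S_0 = Σ v_i r_i = 7·0 + 7·8 + 9·1 + 5·6 + 5·7 = 130 ≡ 9.
  S_1 = Σ v_i α_i r_i = 7·1·0 + 7·2·8 + 9·7·1 + 5·4·6 + 5·10·7 = 645 ≡ 7.
  α_i^2 mod 11 = [1, 4, 5, 5, 1].
  S_2 = Σ v_i α_i^2 r_i = 7·1·0 + 7·4·8 + 9·5·1 + 5·5·6 + 5·1·7 = 454 ≡ 3.
  S = (9, 7, 3) ≠ 0, so r is not a codeword (an error is present).
Step 3: locate the error. For a single error e at position i, S_ℓ = v_i·e·α_i^ℓ, so α_err = S_1/S_0.
  S_0^{−1} = 9^{−1} = 5 (mod 11), so α_err = 7·5 = 35 ≡ 2 = α_2. Error position i = 2.
  Consistency check: S_2/S_1 = 3·8 = 24 ≡ 2 = α_err ✓ (single-error assumption holds).
Step 4: error magnitude e = S_0/v_2 = S_0·∏_{j≠2}(α_2 − α_j) = 9·8 = 72 ≡ 6 (mod 11).
Step 5: correct position 2: c_2 = r_2 − e = 8 − 6 ≡ 2 (mod 11). Hence c = [0, 2, 1, 6, 7].
  Check: interpolating c through the α_i gives m(x) = 9 + 2·x (degree < 2) with m(α_i) = c_i for every i, so c is indeed a codeword.


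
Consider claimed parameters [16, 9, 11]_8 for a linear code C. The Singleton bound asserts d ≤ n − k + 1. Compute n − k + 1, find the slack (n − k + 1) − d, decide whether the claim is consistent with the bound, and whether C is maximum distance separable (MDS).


Singleton RHS = n − k + 1 = 8, slack = -3, bound violated (no such code; not MDS).

Singleton bound: d ≤ n − k + 1.
Here n = 16, k = 9, so n − k + 1 = 8.
Given d = 11, check d ≤ 8: NO.
Slack = (n − k + 1) − d = -3.
The slack is negative: d = 11 exceeds n − k + 1 = 8 by 3, so the Singleton bound is violated and no linear [16, 9, 11]_8 code can exist. In particular it is not MDS (MDS requires d = n − k + 1 exactly).
Description: the claimed parameters are [16, 9, 11]_8; such a code would be impossible (violates the Singleton bound).


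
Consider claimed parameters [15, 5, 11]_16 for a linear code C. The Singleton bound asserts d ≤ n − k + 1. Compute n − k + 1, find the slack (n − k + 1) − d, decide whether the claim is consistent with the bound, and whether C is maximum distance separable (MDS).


Singleton RHS = n − k + 1 = 11, slack = 0, bound satisfied, MDS.

Singleton bound: d ≤ n − k + 1.
Here n = 15, k = 5, so n − k + 1 = 11.
Given d = 11, check d ≤ 11: YES.
Slack = (n − k + 1) − d = 0.
The code is MDS (slack = 0).
Description: the claimed parameters are [15, 5, 11]_16; such a code would be MDS (meets Singleton bound).


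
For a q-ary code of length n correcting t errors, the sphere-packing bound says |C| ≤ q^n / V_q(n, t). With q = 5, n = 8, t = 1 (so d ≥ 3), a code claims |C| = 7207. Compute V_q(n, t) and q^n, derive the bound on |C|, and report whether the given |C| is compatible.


V_q(n, t) = 33, q^n = 390625, Hamming bound = 11837, |C| = 7207 ≤ bound (satisfied).

Step 1: Compute V_q(n, t) = Σ_{j=0}^1 C(n, j) (q−1)^j.
  j = 0: C(8,0)·(4)^0 = 1·1 = 1.
  j = 1: C(8,1)·(4)^1 = 8·4 = 32.
  V_q(n, t) = 1 + 32 = 33.
Step 2: q^n = 5^8 = 390625.
Step 3: Hamming bound ⌊q^n / V_q(n,t)⌋ = ⌊390625/33⌋ = 11837.
Step 4: Compare |C| = 7207 to 11837: satisfied.
The claimed |C| lies below the Hamming bound.


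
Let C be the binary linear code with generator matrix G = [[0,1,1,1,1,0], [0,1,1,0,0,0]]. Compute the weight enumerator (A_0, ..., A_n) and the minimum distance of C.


Weight distribution: A_0 = 1, A_2 = 2, A_4 = 1. Minimum distance d = 2.

Enumerate all 2^2 = 4 messages m ∈ F_2^2.
For each, compute codeword c = mG in F_2^6, then tally its weight.
  m = 00 → c = 000000, weight = 0.
  m = 10 → c = 011110, weight = 4.
  m = 01 → c = 011000, weight = 2.
  m = 11 → c = 000110, weight = 2.
Tally weights:
  weight 0: 1 codewords.
  weight 2: 2 codewords.
  weight 4: 1 codewords.
Minimum distance d = smallest w > 0 with A_w > 0 = 2.
Sanity: Σ A_w = 4 = 2^2 = 4 ✓.


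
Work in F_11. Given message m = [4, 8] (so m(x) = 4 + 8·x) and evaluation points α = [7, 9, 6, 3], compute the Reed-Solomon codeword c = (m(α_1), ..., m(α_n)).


c = [5, 10, 8, 6]

Message polynomial: m(x) = 4 + 8·x (mod 11).
For each evaluation point α_i, compute m(α_i) mod 11:
  α_1 = 7: Horner steps 8 → 5, so m(7) = 5.
  α_2 = 9: Horner steps 8 → 10, so m(9) = 10.
  α_3 = 6: Horner steps 8 → 8, so m(6) = 8.
  α_4 = 3: Horner steps 8 → 6, so m(3) = 6.
Codeword c = [5, 10, 8, 6] ∈ F_11^4.


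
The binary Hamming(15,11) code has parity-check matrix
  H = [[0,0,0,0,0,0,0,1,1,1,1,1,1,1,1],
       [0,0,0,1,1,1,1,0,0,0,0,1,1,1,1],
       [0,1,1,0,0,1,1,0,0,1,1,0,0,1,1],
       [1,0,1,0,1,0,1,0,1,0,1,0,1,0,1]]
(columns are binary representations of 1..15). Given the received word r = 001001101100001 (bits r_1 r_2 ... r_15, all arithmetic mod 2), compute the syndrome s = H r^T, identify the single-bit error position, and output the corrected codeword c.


s = (1, 1, 1, 0)^T, error position = 14, corrected codeword c = 001001101100011

Compute s = H r^T mod 2 one row at a time:
  s_1 = 0 + 1 + 1 + 0 + 0 + 0 + 0 + 1 = 3 ≡ 1 (mod 2).
  s_2 = 0 + 0 + 1 + 1 + 0 + 0 + 0 + 1 = 3 ≡ 1 (mod 2).
  s_3 = 0 + 1 + 1 + 1 + 1 + 0 + 0 + 1 = 5 ≡ 1 (mod 2).
  s_4 = 0 + 1 + 0 + 1 + 1 + 0 + 0 + 1 = 4 ≡ 0 (mod 2).
s = (1, 1, 1, 0)^T — this equals column 14 of H (binary 1110), so error is at position 14.
Correct: flip bit 14 of r = 001001101100001 to get c = 001001101100011.


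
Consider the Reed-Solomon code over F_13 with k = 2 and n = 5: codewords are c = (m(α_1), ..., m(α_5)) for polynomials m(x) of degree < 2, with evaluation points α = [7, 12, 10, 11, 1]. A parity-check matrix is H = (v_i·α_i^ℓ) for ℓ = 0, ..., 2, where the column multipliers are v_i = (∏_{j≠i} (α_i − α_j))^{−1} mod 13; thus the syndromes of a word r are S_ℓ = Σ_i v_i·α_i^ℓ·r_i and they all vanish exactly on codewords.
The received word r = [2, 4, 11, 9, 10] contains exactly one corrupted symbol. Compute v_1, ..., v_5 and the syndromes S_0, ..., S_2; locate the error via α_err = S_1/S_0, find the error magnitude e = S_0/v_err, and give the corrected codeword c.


S = (5, 3, 7), error at position 4, error magnitude e = 8, c = [2, 4, 11, 1, 10].

Step 1: column multipliers v_i = (∏_{j≠i}(α_i − α_j))^{−1} mod 13.
  i = 1 (α = 7): (7−12)(7−10)(7−11)(7−1) = (−5)·(−3)·(−4)·6 = −360 ≡ 4, so v_1 = 4^{−1} = 10 (mod 13).
  i = 2 (α = 12): (12−7)(12−10)(12−11)(12−1) = 5·2·1·11 = 110 ≡ 6, so v_2 = 6^{−1} = 11 (mod 13).
  i = 3 (α = 10): (10−7)(10−12)(10−11)(10−1) = 3·(−2)·(−1)·9 = 54 ≡ 2, so v_3 = 2^{−1} = 7 (mod 13).
  i = 4 (α = 11): (11−7)(11−12)(11−10)(11−1) = 4·(−1)·1·10 = −40 ≡ 12, so v_4 = 12^{−1} = 12 (mod 13).
  i = 5 (α = 1): (1−7)(1−12)(1−10)(1−11) = (−6)·(−11)·(−9)·(−10) = 5940 ≡ 12, so v_5 = 12^{−1} = 12 (mod 13).
  v = [10, 11, 7, 12, 12].
Step 2: syndromes of r = [2, 4, 11, 9, 10] (all sums mod 13).
  S_0 = Σ v_i r_i = 10·2 + 11·4 + 7·11 + 12·9 + 12·10 = 369 ≡ 5.
  S_1 = Σ v_i α_i r_i = 10·7·2 + 11·12·4 + 7·10·11 + 12·11·9 + 12·1·10 = 2746 ≡ 3.
  α_i^2 mod 13 = [10, 1, 9, 4, 1].
  S_2 = Σ v_i α_i^2 r_i = 10·10·2 + 11·1·4 + 7·9·11 + 12·4·9 + 12·1·10 = 1489 ≡ 7.
  S = (5, 3, 7) ≠ 0, so r is not a codeword (an error is present).
Step 3: locate the error. For a single error e at position i, S_ℓ = v_i·e·α_i^ℓ, so α_err = S_1/S_0.
  S_0^{−1} = 5^{−1} = 8 (mod 13), so α_err = 3·8 = 24 ≡ 11 = α_4. Error position i = 4.
  Consistency check: S_2/S_1 = 7·9 = 63 ≡ 11 = α_err ✓ (single-error assumption holds).
Step 4: error magnitude e = S_0/v_4 = S_0·∏_{j≠4}(α_4 − α_j) = 5·12 = 60 ≡ 8 (mod 13).
Step 5: correct position 4: c_4 = r_4 − e = 9 − 8 ≡ 1 (mod 13). Hence c = [2, 4, 11, 1, 10].
  Check: interpolating c through the α_i gives m(x) = 7 + 3·x (degree < 2) with m(α_i) = c_i for every i, so c is indeed a codeword.


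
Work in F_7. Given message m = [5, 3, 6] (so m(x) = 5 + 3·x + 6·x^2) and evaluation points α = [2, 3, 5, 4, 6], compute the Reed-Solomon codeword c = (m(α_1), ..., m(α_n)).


c = [0, 5, 2, 1, 1]

Message polynomial: m(x) = 5 + 3·x + 6·x^2 (mod 7).
For each evaluation point α_i, compute m(α_i) mod 7:
  α_1 = 2: Horner steps 6 → 1 → 0, so m(2) = 0.
  α_2 = 3: Horner steps 6 → 0 → 5, so m(3) = 5.
  α_3 = 5: Horner steps 6 → 5 → 2, so m(5) = 2.
  α_4 = 4: Horner steps 6 → 6 → 1, so m(4) = 1.
  α_5 = 6: Horner steps 6 → 4 → 1, so m(6) = 1.
Codeword c = [0, 5, 2, 1, 1] ∈ F_7^5.


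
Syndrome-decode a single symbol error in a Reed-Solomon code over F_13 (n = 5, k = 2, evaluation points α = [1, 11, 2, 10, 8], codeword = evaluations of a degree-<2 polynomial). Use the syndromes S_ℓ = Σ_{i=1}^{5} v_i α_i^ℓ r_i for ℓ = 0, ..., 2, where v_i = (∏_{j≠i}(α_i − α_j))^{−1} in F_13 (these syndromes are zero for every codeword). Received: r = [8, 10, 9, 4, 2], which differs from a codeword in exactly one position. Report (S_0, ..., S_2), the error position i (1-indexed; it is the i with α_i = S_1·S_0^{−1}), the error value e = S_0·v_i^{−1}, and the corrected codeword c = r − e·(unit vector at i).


S = (7, 12, 2), error at position 2, error magnitude e = 5, c = [8, 5, 9, 4, 2].

Step 1: column multipliers v_i = (∏_{j≠i}(α_i − α_j))^{−1} mod 13.
  i = 1 (α = 1): (1−11)(1−2)(1−10)(1−8) = (−10)·(−1)·(−9)·(−7) = 630 ≡ 6, so v_1 = 6^{−1} = 11 (mod 13).
  i = 2 (α = 11): (11−1)(11−2)(11−10)(11−8) = 10·9·1·3 = 270 ≡ 10, so v_2 = 10^{−1} = 4 (mod 13).
  i = 3 (α = 2): (2−1)(2−11)(2−10)(2−8) = 1·(−9)·(−8)·(−6) = −432 ≡ 10, so v_3 = 10^{−1} = 4 (mod 13).
  i = 4 (α = 10): (10−1)(10−11)(10−2)(10−8) = 9·(−1)·8·2 = −144 ≡ 12, so v_4 = 12^{−1} = 12 (mod 13).
  i = 5 (α = 8): (8−1)(8−11)(8−2)(8−10) = 7·(−3)·6·(−2) = 252 ≡ 5, so v_5 = 5^{−1} = 8 (mod 13).
  v = [11, 4, 4, 12, 8].
Step 2: syndromes of r = [8, 10, 9, 4, 2] (all sums mod 13).
  S_0 = Σ v_i r_i = 11·8 + 4·10 + 4·9 + 12·4 + 8·2 = 228 ≡ 7.
  S_1 = Σ v_i α_i r_i = 11·1·8 + 4·11·10 + 4·2·9 + 12·10·4 + 8·8·2 = 1208 ≡ 12.
  α_i^2 mod 13 = [1, 4, 4, 9, 12].
  S_2 = Σ v_i α_i^2 r_i = 11·1·8 + 4·4·10 + 4·4·9 + 12·9·4 + 8·12·2 = 1016 ≡ 2.
  S = (7, 12, 2) ≠ 0, so r is not a codeword (an error is present).
Step 3: locate the error. For a single error e at position i, S_ℓ = v_i·e·α_i^ℓ, so α_err = S_1/S_0.
  S_0^{−1} = 7^{−1} = 2 (mod 13), so α_err = 12·2 = 24 ≡ 11 = α_2. Error position i = 2.
  Consistency check: S_2/S_1 = 2·12 = 24 ≡ 11 = α_err ✓ (single-error assumption holds).
Step 4: error magnitude e = S_0/v_2 = S_0·∏_{j≠2}(α_2 − α_j) = 7·10 = 70 ≡ 5 (mod 13).
Step 5: correct position 2: c_2 = r_2 − e = 10 − 5 ≡ 5 (mod 13). Hence c = [8, 5, 9, 4, 2].
  Check: interpolating c through the α_i gives m(x) = 7 + 1·x (degree < 2) with m(α_i) = c_i for every i, so c is indeed a codeword.


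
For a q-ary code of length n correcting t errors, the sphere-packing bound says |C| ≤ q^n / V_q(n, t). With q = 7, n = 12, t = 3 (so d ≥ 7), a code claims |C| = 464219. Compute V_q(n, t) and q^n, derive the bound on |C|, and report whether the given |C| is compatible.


V_q(n, t) = 49969, q^n = 13841287201, Hamming bound = 276997, |C| = 464219 > bound (violated).

Step 1: Compute V_q(n, t) = Σ_{j=0}^3 C(n, j) (q−1)^j.
  j = 0: C(12,0)·(6)^0 = 1·1 = 1.
  j = 1: C(12,1)·(6)^1 = 12·6 = 72.
  j = 2: C(12,2)·(6)^2 = 66·36 = 2376.
  j = 3: C(12,3)·(6)^3 = 220·216 = 47520.
  V_q(n, t) = 1 + 72 + 2376 + 47520 = 49969.
Step 2: q^n = 7^12 = 13841287201.
Step 3: Hamming bound ⌊q^n / V_q(n,t)⌋ = ⌊13841287201/49969⌋ = 276997.
Step 4: Compare |C| = 464219 to 276997: violated.
The claimed |C| lies above the Hamming bound, so no 7-ary code of length 12 with d ≥ 7 can have 464219 codewords.


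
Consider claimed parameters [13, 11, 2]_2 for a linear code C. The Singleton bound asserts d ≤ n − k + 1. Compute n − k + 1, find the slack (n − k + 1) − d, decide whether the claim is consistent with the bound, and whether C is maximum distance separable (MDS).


Singleton RHS = n − k + 1 = 3, slack = 1, bound satisfied, not MDS.

Singleton bound: d ≤ n − k + 1.
Here n = 13, k = 11, so n − k + 1 = 3.
Given d = 2, check d ≤ 3: YES.
Slack = (n − k + 1) − d = 1.
The code is NOT MDS (slack = 1 > 0).
Description: the claimed parameters are [13, 11, 2]_2; such a code would be non-MDS.


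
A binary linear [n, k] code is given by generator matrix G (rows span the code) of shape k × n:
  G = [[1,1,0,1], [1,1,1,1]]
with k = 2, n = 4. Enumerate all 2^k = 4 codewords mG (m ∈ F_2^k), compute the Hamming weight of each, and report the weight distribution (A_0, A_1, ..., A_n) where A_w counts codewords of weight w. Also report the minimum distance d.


Weight distribution: A_0 = 1, A_1 = 1, A_3 = 1, A_4 = 1. Minimum distance d = 1.

Enumerate all 2^2 = 4 messages m ∈ F_2^2.
For each, compute codeword c = mG in F_2^4, then tally its weight.
  m = 00 → c = 0000, weight = 0.
  m = 10 → c = 1101, weight = 3.
  m = 01 → c = 1111, weight = 4.
  m = 11 → c = 0010, weight = 1.
Tally weights:
  weight 0: 1 codewords.
  weight 1: 1 codewords.
  weight 3: 1 codewords.
  weight 4: 1 codewords.
Minimum distance d = smallest w > 0 with A_w > 0 = 1.
Sanity: Σ A_w = 4 = 2^2 = 4 ✓.
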